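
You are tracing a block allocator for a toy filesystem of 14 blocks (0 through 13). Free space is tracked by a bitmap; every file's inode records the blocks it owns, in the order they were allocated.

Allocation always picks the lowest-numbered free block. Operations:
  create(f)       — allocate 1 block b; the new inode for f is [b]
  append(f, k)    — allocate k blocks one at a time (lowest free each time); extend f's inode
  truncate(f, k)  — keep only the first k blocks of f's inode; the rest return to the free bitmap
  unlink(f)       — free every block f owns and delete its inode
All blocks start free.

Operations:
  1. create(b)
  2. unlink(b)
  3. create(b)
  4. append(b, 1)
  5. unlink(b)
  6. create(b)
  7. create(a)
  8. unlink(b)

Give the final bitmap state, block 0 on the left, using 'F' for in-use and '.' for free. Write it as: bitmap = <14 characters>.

bitmap = .F............

  1. create(b)  ⇒  F.............  {b→[0]}
  2. unlink(b)  ⇒  ..............  {}
  3. create(b)  ⇒  F.............  {b→[0]}
  4. append(b, 1)  ⇒  FF............  {b→[0, 1]}
  5. unlink(b)  ⇒  ..............  {}
  6. create(b)  ⇒  F.............  {b→[0]}
  7. create(a)  ⇒  FF............  {a→[1]; b→[0]}
  8. unlink(b)  ⇒  .F............  {a→[1]}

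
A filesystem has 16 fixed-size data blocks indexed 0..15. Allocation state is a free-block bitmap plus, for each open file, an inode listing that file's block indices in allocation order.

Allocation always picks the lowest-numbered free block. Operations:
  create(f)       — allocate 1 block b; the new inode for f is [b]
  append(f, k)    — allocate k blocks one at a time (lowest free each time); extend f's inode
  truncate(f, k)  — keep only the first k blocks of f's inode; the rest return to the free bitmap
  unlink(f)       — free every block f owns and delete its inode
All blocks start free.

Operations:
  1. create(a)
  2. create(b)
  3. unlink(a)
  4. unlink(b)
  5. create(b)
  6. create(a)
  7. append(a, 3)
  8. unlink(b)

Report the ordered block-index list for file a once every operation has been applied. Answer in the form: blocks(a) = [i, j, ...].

create(a): bitmap=F............... | a=[0]
create(b): bitmap=FF.............. | a=[0] b=[1]
unlink(a): bitmap=.F.............. | b=[1]
unlink(b): bitmap=................ | 
create(b): bitmap=F............... | b=[0]
create(a): bitmap=FF.............. | a=[1] b=[0]
append(a, 3): bitmap=FFFFF........... | a=[1, 2, 3, 4] b=[0]
unlink(b): bitmap=.FFFF........... | a=[1, 2, 3, 4]

blocks(a) = [1, 2, 3, 4]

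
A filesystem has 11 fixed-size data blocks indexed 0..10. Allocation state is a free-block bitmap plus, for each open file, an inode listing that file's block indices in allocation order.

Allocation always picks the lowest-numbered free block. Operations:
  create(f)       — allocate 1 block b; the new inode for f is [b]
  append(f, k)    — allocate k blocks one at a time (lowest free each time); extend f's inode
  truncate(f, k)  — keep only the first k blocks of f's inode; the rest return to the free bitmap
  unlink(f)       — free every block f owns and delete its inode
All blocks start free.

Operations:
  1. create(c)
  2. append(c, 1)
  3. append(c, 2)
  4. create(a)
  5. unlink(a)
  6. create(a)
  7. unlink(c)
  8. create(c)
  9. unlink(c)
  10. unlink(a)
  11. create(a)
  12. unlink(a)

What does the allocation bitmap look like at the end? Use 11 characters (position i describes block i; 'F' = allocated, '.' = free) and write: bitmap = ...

  1. create(c)  ⇒  F..........  {c→[0]}
  2. append(c, 1)  ⇒  FF.........  {c→[0, 1]}
  3. append(c, 2)  ⇒  FFFF.......  {c→[0, 1, 2, 3]}
  4. create(a)  ⇒  FFFFF......  {a→[4]; c→[0, 1, 2, 3]}
  5. unlink(a)  ⇒  FFFF.......  {c→[0, 1, 2, 3]}
  6. create(a)  ⇒  FFFFF......  {a→[4]; c→[0, 1, 2, 3]}
  7. unlink(c)  ⇒  ....F......  {a→[4]}
  8. create(c)  ⇒  F...F......  {a→[4]; c→[0]}
  9. unlink(c)  ⇒  ....F......  {a→[4]}
  10. unlink(a)  ⇒  ...........  {}
  11. create(a)  ⇒  F..........  {a→[0]}
  12. unlink(a)  ⇒  ...........  {}

bitmap = ...........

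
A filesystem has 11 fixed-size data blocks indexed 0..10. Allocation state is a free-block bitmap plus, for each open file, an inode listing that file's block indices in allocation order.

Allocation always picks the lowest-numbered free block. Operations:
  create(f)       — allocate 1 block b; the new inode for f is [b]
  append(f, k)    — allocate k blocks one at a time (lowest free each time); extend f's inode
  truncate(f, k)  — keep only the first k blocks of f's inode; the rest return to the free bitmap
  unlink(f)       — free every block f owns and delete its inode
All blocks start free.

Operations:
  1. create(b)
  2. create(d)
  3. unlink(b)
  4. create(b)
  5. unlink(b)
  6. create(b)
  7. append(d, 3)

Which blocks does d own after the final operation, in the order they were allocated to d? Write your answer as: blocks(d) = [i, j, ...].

blocks(d) = [1, 2, 3, 4]

create(b): bitmap=F.......... | b=[0]
create(d): bitmap=FF......... | b=[0] d=[1]
unlink(b): bitmap=.F......... | d=[1]
create(b): bitmap=FF......... | b=[0] d=[1]
unlink(b): bitmap=.F......... | d=[1]
create(b): bitmap=FF......... | b=[0] d=[1]
append(d, 3): bitmap=FFFFF...... | b=[0] d=[1, 2, 3, 4]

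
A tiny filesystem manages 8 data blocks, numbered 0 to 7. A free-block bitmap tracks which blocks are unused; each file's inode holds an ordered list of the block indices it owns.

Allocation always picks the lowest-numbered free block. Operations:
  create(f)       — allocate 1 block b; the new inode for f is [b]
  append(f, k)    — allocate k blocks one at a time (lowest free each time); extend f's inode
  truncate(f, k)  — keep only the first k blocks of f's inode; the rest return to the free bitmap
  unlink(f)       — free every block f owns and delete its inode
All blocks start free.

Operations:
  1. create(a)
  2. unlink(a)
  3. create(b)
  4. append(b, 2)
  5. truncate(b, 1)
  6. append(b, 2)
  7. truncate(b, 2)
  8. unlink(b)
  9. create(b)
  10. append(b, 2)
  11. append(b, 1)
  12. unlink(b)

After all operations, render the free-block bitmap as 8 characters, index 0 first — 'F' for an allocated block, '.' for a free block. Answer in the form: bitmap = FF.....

  1. create(a)  ⇒  F.......  {a→[0]}
  2. unlink(a)  ⇒  ........  {}
  3. create(b)  ⇒  F.......  {b→[0]}
  4. append(b, 2)  ⇒  FFF.....  {b→[0, 1, 2]}
  5. truncate(b, 1)  ⇒  F.......  {b→[0]}
  6. append(b, 2)  ⇒  FFF.....  {b→[0, 1, 2]}
  7. truncate(b, 2)  ⇒  FF......  {b→[0, 1]}
  8. unlink(b)  ⇒  ........  {}
  9. create(b)  ⇒  F.......  {b→[0]}
  10. append(b, 2)  ⇒  FFF.....  {b→[0, 1, 2]}
  11. append(b, 1)  ⇒  FFFF....  {b→[0, 1, 2, 3]}
  12. unlink(b)  ⇒  ........  {}

bitmap = ........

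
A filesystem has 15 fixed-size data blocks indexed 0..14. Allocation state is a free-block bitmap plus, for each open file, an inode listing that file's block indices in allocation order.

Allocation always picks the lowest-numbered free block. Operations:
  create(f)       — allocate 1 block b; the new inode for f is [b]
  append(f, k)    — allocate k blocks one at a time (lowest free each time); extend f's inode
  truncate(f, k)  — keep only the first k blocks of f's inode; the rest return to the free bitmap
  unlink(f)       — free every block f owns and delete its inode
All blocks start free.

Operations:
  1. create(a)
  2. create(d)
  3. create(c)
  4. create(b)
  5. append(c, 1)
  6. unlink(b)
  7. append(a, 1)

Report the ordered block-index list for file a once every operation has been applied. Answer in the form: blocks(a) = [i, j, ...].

blocks(a) = [0, 3]

create(a): bitmap=F.............. | a=[0]
create(d): bitmap=FF............. | a=[0] d=[1]
create(c): bitmap=FFF............ | a=[0] c=[2] d=[1]
create(b): bitmap=FFFF........... | a=[0] b=[3] c=[2] d=[1]
append(c, 1): bitmap=FFFFF.......... | a=[0] b=[3] c=[2, 4] d=[1]
unlink(b): bitmap=FFF.F.......... | a=[0] c=[2, 4] d=[1]
append(a, 1): bitmap=FFFFF.......... | a=[0, 3] c=[2, 4] d=[1]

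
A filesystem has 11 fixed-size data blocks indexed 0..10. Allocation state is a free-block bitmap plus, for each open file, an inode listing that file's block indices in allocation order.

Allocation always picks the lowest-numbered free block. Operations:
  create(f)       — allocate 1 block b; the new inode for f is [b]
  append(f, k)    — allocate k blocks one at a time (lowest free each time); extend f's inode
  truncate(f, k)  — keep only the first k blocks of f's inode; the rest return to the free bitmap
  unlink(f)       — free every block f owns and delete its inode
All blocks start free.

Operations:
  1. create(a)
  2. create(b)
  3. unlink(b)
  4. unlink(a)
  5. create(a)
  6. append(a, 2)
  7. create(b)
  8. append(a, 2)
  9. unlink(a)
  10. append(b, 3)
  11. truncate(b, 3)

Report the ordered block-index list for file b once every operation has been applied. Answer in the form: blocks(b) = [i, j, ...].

create(a): bitmap=F.......... | a=[0]
create(b): bitmap=FF......... | a=[0] b=[1]
unlink(b): bitmap=F.......... | a=[0]
unlink(a): bitmap=........... | 
create(a): bitmap=F.......... | a=[0]
append(a, 2): bitmap=FFF........ | a=[0, 1, 2]
create(b): bitmap=FFFF....... | a=[0, 1, 2] b=[3]
append(a, 2): bitmap=FFFFFF..... | a=[0, 1, 2, 4, 5] b=[3]
unlink(a): bitmap=...F....... | b=[3]
append(b, 3): bitmap=FFFF....... | b=[3, 0, 1, 2]
truncate(b, 3): bitmap=FF.F....... | b=[3, 0, 1]

blocks(b) = [3, 0, 1]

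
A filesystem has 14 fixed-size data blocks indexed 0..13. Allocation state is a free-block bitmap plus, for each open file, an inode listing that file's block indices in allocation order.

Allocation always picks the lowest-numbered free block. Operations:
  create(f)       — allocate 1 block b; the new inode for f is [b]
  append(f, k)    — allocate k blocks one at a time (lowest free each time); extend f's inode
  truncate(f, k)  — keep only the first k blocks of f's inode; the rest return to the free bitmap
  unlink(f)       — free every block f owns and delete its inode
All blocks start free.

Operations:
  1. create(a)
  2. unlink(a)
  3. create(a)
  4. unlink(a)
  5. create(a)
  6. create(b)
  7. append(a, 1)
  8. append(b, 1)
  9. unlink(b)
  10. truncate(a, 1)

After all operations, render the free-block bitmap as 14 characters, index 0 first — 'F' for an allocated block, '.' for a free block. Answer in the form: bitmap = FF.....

create(a): bitmap=F............. | a=[0]
unlink(a): bitmap=.............. | 
create(a): bitmap=F............. | a=[0]
unlink(a): bitmap=.............. | 
create(a): bitmap=F............. | a=[0]
create(b): bitmap=FF............ | a=[0] b=[1]
append(a, 1): bitmap=FFF........... | a=[0, 2] b=[1]
append(b, 1): bitmap=FFFF.......... | a=[0, 2] b=[1, 3]
unlink(b): bitmap=F.F........... | a=[0, 2]
truncate(a, 1): bitmap=F............. | a=[0]

bitmap = F.............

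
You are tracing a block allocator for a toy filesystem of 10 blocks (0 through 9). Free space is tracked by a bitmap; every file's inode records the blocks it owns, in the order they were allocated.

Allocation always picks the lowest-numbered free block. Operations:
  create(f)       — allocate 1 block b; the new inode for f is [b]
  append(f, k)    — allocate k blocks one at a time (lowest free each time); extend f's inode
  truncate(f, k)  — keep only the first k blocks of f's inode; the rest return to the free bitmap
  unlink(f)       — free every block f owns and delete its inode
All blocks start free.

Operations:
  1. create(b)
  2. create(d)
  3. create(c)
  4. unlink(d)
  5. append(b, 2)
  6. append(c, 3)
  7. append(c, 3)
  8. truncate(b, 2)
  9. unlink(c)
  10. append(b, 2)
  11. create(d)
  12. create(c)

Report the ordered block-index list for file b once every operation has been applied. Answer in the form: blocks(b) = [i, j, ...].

blocks(b) = [0, 1, 2, 3]

[1] create(b) — b=0 (map F.........)
[2] create(d) — b=0 d=1 (map FF........)
[3] create(c) — b=0 c=2 d=1 (map FFF.......)
[4] unlink(d) — b=0 c=2 (map F.F.......)
[5] append(b, 2) — b=0,1,3 c=2 (map FFFF......)
[6] append(c, 3) — b=0,1,3 c=2,4,5,6 (map FFFFFFF...)
[7] append(c, 3) — b=0,1,3 c=2,4,5,6,7,8,9 (map FFFFFFFFFF)
[8] truncate(b, 2) — b=0,1 c=2,4,5,6,7,8,9 (map FFF.FFFFFF)
[9] unlink(c) — b=0,1 (map FF........)
[10] append(b, 2) — b=0,1,2,3 (map FFFF......)
[11] create(d) — b=0,1,2,3 d=4 (map FFFFF.....)
[12] create(c) — b=0,1,2,3 c=5 d=4 (map FFFFFF....)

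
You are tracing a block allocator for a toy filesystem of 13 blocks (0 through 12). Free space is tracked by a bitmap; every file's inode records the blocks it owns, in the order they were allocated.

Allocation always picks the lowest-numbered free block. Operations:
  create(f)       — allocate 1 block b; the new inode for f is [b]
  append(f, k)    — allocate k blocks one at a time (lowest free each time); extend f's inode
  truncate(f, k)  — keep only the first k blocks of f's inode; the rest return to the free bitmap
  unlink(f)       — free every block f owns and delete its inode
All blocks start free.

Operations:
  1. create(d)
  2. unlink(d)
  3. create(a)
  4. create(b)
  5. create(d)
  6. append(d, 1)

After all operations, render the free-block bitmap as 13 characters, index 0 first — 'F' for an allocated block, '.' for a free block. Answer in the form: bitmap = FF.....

bitmap = FFFF.........

after create(d) → d:[0]  free=[F............]
after unlink(d) →   free=[.............]
after create(a) → a:[0]  free=[F............]
after create(b) → a:[0], b:[1]  free=[FF...........]
after create(d) → a:[0], b:[1], d:[2]  free=[FFF..........]
after append(d, 1) → a:[0], b:[1], d:[2, 3]  free=[FFFF.........]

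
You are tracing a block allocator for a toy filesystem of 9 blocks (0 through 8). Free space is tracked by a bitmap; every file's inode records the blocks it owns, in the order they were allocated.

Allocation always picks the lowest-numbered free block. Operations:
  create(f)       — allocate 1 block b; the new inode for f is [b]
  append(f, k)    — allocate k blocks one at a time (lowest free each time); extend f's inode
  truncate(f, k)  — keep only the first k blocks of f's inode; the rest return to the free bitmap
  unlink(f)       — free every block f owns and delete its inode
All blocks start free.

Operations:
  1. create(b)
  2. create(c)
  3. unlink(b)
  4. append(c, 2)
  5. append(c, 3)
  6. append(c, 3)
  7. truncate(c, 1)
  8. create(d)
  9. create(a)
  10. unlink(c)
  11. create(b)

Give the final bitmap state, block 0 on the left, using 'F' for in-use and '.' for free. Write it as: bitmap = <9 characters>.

bitmap = FFF......

create(b): bitmap=F........ | b=[0]
create(c): bitmap=FF....... | b=[0] c=[1]
unlink(b): bitmap=.F....... | c=[1]
append(c, 2): bitmap=FFF...... | c=[1, 0, 2]
append(c, 3): bitmap=FFFFFF... | c=[1, 0, 2, 3, 4, 5]
append(c, 3): bitmap=FFFFFFFFF | c=[1, 0, 2, 3, 4, 5, 6, 7, 8]
truncate(c, 1): bitmap=.F....... | c=[1]
create(d): bitmap=FF....... | c=[1] d=[0]
create(a): bitmap=FFF...... | a=[2] c=[1] d=[0]
unlink(c): bitmap=F.F...... | a=[2] d=[0]
create(b): bitmap=FFF...... | a=[2] b=[1] d=[0]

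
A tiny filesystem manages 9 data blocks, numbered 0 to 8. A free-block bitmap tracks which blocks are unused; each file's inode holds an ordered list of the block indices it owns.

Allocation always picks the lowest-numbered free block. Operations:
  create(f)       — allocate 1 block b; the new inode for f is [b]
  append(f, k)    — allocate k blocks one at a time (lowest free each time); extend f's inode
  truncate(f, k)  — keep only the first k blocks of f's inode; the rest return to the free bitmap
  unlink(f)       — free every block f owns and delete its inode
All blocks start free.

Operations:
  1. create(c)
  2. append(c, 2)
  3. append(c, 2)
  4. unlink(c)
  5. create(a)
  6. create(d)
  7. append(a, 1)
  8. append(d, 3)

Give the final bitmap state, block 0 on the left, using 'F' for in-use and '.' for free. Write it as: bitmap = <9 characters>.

bitmap = FFFFFF...

  1. create(c)  ⇒  F........  {c→[0]}
  2. append(c, 2)  ⇒  FFF......  {c→[0, 1, 2]}
  3. append(c, 2)  ⇒  FFFFF....  {c→[0, 1, 2, 3, 4]}
  4. unlink(c)  ⇒  .........  {}
  5. create(a)  ⇒  F........  {a→[0]}
  6. create(d)  ⇒  FF.......  {a→[0]; d→[1]}
  7. append(a, 1)  ⇒  FFF......  {a→[0, 2]; d→[1]}
  8. append(d, 3)  ⇒  FFFFFF...  {a→[0, 2]; d→[1, 3, 4, 5]}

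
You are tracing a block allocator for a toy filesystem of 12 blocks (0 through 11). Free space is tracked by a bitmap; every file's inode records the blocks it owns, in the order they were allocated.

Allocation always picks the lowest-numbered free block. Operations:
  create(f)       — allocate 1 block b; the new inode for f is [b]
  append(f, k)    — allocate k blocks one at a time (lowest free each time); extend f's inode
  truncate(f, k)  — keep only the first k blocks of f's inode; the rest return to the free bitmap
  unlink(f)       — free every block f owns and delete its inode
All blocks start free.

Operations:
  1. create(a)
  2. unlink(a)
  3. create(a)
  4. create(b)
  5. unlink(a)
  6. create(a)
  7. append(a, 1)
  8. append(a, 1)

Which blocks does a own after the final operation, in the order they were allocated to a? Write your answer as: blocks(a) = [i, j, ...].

blocks(a) = [0, 2, 3]

  1. create(a)  ⇒  F...........  {a→[0]}
  2. unlink(a)  ⇒  ............  {}
  3. create(a)  ⇒  F...........  {a→[0]}
  4. create(b)  ⇒  FF..........  {a→[0]; b→[1]}
  5. unlink(a)  ⇒  .F..........  {b→[1]}
  6. create(a)  ⇒  FF..........  {a→[0]; b→[1]}
  7. append(a, 1)  ⇒  FFF.........  {a→[0, 2]; b→[1]}
  8. append(a, 1)  ⇒  FFFF........  {a→[0, 2, 3]; b→[1]}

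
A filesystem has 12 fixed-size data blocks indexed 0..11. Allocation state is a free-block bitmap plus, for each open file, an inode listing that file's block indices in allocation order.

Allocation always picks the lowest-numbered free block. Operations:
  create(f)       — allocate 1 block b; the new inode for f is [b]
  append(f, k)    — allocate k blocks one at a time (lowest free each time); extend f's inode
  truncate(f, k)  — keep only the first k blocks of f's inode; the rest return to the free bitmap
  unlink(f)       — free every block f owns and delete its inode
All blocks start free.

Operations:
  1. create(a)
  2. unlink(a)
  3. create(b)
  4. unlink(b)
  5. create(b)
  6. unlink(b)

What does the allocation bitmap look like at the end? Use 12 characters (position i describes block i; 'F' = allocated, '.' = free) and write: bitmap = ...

bitmap = ............

[1] create(a) — a=0 (map F...........)
[2] unlink(a) —  (map ............)
[3] create(b) — b=0 (map F...........)
[4] unlink(b) —  (map ............)
[5] create(b) — b=0 (map F...........)
[6] unlink(b) —  (map ............)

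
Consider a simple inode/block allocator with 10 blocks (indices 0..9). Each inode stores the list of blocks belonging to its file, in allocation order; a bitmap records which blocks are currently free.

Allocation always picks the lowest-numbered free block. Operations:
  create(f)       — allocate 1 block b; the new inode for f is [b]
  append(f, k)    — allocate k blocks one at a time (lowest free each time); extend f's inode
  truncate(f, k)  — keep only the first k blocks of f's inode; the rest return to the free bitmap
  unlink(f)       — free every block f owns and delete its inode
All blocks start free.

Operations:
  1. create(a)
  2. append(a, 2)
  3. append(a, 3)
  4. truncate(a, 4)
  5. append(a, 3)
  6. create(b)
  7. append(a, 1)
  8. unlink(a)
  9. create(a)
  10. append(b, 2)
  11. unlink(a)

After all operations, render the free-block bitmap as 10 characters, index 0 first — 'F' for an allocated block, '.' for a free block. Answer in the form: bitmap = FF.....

create(a): bitmap=F......... | a=[0]
append(a, 2): bitmap=FFF....... | a=[0, 1, 2]
append(a, 3): bitmap=FFFFFF.... | a=[0, 1, 2, 3, 4, 5]
truncate(a, 4): bitmap=FFFF...... | a=[0, 1, 2, 3]
append(a, 3): bitmap=FFFFFFF... | a=[0, 1, 2, 3, 4, 5, 6]
create(b): bitmap=FFFFFFFF.. | a=[0, 1, 2, 3, 4, 5, 6] b=[7]
append(a, 1): bitmap=FFFFFFFFF. | a=[0, 1, 2, 3, 4, 5, 6, 8] b=[7]
unlink(a): bitmap=.......F.. | b=[7]
create(a): bitmap=F......F.. | a=[0] b=[7]
append(b, 2): bitmap=FFF....F.. | a=[0] b=[7, 1, 2]
unlink(a): bitmap=.FF....F.. | b=[7, 1, 2]

bitmap = .FF....F..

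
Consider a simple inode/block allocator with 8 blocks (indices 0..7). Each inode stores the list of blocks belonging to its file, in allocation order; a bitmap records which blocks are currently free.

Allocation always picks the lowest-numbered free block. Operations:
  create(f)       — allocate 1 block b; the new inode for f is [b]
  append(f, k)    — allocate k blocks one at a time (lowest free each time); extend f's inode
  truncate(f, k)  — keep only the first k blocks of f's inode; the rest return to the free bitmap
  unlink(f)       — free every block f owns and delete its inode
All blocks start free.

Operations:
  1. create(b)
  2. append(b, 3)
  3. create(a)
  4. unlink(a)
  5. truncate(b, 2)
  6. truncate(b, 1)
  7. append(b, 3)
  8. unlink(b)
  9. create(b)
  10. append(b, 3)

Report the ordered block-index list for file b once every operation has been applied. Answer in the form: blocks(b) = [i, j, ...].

[1] create(b) — b=0 (map F.......)
[2] append(b, 3) — b=0,1,2,3 (map FFFF....)
[3] create(a) — a=4 b=0,1,2,3 (map FFFFF...)
[4] unlink(a) — b=0,1,2,3 (map FFFF....)
[5] truncate(b, 2) — b=0,1 (map FF......)
[6] truncate(b, 1) — b=0 (map F.......)
[7] append(b, 3) — b=0,1,2,3 (map FFFF....)
[8] unlink(b) —  (map ........)
[9] create(b) — b=0 (map F.......)
[10] append(b, 3) — b=0,1,2,3 (map FFFF....)

blocks(b) = [0, 1, 2, 3]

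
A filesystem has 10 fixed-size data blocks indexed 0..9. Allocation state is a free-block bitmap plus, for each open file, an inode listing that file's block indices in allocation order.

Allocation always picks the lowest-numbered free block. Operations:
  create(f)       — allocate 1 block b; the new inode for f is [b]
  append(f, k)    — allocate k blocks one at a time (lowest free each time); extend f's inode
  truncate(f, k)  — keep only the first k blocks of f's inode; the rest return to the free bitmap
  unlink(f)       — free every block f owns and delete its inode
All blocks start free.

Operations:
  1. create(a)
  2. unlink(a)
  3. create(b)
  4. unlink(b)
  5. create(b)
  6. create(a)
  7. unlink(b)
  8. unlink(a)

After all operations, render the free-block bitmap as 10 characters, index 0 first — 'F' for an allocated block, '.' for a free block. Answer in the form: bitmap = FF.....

after create(a) → a:[0]  free=[F.........]
after unlink(a) →   free=[..........]
after create(b) → b:[0]  free=[F.........]
after unlink(b) →   free=[..........]
after create(b) → b:[0]  free=[F.........]
after create(a) → a:[1], b:[0]  free=[FF........]
after unlink(b) → a:[1]  free=[.F........]
after unlink(a) →   free=[..........]

bitmap = ..........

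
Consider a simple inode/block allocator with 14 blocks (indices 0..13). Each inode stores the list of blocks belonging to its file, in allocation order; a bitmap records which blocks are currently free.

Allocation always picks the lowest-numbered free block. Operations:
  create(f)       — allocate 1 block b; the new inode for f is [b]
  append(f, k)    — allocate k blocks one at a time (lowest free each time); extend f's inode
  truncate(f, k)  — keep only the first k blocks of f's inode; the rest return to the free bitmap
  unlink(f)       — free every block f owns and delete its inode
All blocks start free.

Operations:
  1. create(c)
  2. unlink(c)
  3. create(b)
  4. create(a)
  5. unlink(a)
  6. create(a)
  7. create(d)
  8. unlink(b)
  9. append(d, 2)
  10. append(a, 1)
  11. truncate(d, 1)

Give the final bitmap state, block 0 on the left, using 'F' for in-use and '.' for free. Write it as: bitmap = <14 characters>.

  1. create(c)  ⇒  F.............  {c→[0]}
  2. unlink(c)  ⇒  ..............  {}
  3. create(b)  ⇒  F.............  {b→[0]}
  4. create(a)  ⇒  FF............  {a→[1]; b→[0]}
  5. unlink(a)  ⇒  F.............  {b→[0]}
  6. create(a)  ⇒  FF............  {a→[1]; b→[0]}
  7. create(d)  ⇒  FFF...........  {a→[1]; b→[0]; d→[2]}
  8. unlink(b)  ⇒  .FF...........  {a→[1]; d→[2]}
  9. append(d, 2)  ⇒  FFFF..........  {a→[1]; d→[2, 0, 3]}
  10. append(a, 1)  ⇒  FFFFF.........  {a→[1, 4]; d→[2, 0, 3]}
  11. truncate(d, 1)  ⇒  .FF.F.........  {a→[1, 4]; d→[2]}

bitmap = .FF.F.........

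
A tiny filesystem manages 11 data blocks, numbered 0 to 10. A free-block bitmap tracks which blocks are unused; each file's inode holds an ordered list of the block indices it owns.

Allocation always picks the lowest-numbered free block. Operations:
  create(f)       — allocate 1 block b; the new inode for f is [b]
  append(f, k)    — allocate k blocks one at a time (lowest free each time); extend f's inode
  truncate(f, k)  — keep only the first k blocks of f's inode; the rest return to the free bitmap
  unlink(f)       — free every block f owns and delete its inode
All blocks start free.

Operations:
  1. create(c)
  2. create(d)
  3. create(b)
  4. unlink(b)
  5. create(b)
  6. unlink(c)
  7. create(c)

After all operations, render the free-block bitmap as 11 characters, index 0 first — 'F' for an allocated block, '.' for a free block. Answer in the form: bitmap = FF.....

[1] create(c) — c=0 (map F..........)
[2] create(d) — c=0 d=1 (map FF.........)
[3] create(b) — b=2 c=0 d=1 (map FFF........)
[4] unlink(b) — c=0 d=1 (map FF.........)
[5] create(b) — b=2 c=0 d=1 (map FFF........)
[6] unlink(c) — b=2 d=1 (map .FF........)
[7] create(c) — b=2 c=0 d=1 (map FFF........)

bitmap = FFF........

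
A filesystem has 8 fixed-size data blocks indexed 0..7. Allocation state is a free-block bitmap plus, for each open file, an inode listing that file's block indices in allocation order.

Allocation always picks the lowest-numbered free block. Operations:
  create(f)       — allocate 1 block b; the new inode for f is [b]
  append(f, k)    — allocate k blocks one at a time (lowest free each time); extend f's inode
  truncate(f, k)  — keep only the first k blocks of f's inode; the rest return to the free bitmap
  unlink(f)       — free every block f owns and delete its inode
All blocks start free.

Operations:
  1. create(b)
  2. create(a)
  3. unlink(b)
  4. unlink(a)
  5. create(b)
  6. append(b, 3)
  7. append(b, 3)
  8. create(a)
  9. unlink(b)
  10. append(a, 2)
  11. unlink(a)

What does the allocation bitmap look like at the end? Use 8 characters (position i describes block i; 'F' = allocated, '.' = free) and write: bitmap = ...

bitmap = ........

  1. create(b)  ⇒  F.......  {b→[0]}
  2. create(a)  ⇒  FF......  {a→[1]; b→[0]}
  3. unlink(b)  ⇒  .F......  {a→[1]}
  4. unlink(a)  ⇒  ........  {}
  5. create(b)  ⇒  F.......  {b→[0]}
  6. append(b, 3)  ⇒  FFFF....  {b→[0, 1, 2, 3]}
  7. append(b, 3)  ⇒  FFFFFFF.  {b→[0, 1, 2, 3, 4, 5, 6]}
  8. create(a)  ⇒  FFFFFFFF  {a→[7]; b→[0, 1, 2, 3, 4, 5, 6]}
  9. unlink(b)  ⇒  .......F  {a→[7]}
  10. append(a, 2)  ⇒  FF.....F  {a→[7, 0, 1]}
  11. unlink(a)  ⇒  ........  {}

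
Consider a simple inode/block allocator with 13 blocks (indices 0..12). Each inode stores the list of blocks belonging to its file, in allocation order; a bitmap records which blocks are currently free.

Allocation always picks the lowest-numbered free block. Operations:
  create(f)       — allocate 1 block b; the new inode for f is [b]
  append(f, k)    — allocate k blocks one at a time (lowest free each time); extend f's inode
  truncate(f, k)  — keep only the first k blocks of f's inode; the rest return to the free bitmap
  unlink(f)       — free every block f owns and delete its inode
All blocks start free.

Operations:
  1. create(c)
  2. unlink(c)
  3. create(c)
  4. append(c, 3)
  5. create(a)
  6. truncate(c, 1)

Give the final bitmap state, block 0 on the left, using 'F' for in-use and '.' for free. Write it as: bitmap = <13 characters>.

[1] create(c) — c=0 (map F............)
[2] unlink(c) —  (map .............)
[3] create(c) — c=0 (map F............)
[4] append(c, 3) — c=0,1,2,3 (map FFFF.........)
[5] create(a) — a=4 c=0,1,2,3 (map FFFFF........)
[6] truncate(c, 1) — a=4 c=0 (map F...F........)

bitmap = F...F........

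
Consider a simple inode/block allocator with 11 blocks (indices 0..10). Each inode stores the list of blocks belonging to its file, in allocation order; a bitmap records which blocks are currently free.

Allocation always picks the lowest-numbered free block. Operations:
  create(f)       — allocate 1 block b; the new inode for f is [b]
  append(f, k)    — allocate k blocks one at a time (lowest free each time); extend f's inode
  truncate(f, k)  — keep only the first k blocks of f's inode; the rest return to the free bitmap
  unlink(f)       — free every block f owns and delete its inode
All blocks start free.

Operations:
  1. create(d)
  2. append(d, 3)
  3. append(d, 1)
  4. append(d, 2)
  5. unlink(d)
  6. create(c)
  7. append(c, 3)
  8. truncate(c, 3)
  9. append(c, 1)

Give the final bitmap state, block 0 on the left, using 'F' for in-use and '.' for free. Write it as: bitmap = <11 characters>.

bitmap = FFFF.......

create(d): bitmap=F.......... | d=[0]
append(d, 3): bitmap=FFFF....... | d=[0, 1, 2, 3]
append(d, 1): bitmap=FFFFF...... | d=[0, 1, 2, 3, 4]
append(d, 2): bitmap=FFFFFFF.... | d=[0, 1, 2, 3, 4, 5, 6]
unlink(d): bitmap=........... | 
create(c): bitmap=F.......... | c=[0]
append(c, 3): bitmap=FFFF....... | c=[0, 1, 2, 3]
truncate(c, 3): bitmap=FFF........ | c=[0, 1, 2]
append(c, 1): bitmap=FFFF....... | c=[0, 1, 2, 3]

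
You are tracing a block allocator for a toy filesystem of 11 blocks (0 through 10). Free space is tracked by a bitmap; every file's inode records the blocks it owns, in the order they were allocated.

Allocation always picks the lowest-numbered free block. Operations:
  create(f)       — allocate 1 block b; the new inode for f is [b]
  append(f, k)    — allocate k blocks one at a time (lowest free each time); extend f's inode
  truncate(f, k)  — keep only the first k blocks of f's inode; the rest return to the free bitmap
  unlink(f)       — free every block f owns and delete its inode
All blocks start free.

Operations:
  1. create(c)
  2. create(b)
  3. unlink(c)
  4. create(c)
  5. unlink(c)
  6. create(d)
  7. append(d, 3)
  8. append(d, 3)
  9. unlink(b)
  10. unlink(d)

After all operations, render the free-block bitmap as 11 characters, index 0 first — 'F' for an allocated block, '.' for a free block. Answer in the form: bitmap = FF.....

bitmap = ...........

create(c): bitmap=F.......... | c=[0]
create(b): bitmap=FF......... | b=[1] c=[0]
unlink(c): bitmap=.F......... | b=[1]
create(c): bitmap=FF......... | b=[1] c=[0]
unlink(c): bitmap=.F......... | b=[1]
create(d): bitmap=FF......... | b=[1] d=[0]
append(d, 3): bitmap=FFFFF...... | b=[1] d=[0, 2, 3, 4]
append(d, 3): bitmap=FFFFFFFF... | b=[1] d=[0, 2, 3, 4, 5, 6, 7]
unlink(b): bitmap=F.FFFFFF... | d=[0, 2, 3, 4, 5, 6, 7]
unlink(d): bitmap=........... | 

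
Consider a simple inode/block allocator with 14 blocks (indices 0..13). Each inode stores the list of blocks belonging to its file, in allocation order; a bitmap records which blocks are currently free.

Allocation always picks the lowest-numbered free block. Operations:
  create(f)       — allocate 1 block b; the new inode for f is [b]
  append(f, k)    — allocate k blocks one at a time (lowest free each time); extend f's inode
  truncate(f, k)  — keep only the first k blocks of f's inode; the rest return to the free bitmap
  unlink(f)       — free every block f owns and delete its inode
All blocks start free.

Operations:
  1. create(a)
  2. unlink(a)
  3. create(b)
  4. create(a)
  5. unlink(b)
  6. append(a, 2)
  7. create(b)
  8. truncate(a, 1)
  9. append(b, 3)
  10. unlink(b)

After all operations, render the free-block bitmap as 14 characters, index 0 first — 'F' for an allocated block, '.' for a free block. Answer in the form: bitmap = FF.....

bitmap = .F............

create(a): bitmap=F............. | a=[0]
unlink(a): bitmap=.............. | 
create(b): bitmap=F............. | b=[0]
create(a): bitmap=FF............ | a=[1] b=[0]
unlink(b): bitmap=.F............ | a=[1]
append(a, 2): bitmap=FFF........... | a=[1, 0, 2]
create(b): bitmap=FFFF.......... | a=[1, 0, 2] b=[3]
truncate(a, 1): bitmap=.F.F.......... | a=[1] b=[3]
append(b, 3): bitmap=FFFFF......... | a=[1] b=[3, 0, 2, 4]
unlink(b): bitmap=.F............ | a=[1]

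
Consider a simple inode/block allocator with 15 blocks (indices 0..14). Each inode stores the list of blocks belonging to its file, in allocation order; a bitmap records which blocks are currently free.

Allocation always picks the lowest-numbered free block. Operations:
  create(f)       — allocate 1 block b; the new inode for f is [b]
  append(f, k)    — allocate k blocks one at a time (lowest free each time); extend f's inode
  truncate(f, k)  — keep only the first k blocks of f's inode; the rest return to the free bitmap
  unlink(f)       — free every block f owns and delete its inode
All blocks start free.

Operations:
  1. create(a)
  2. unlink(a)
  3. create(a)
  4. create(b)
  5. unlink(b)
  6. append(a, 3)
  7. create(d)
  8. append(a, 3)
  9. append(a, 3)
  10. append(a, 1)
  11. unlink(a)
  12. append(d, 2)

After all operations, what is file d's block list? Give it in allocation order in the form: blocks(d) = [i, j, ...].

create(a): bitmap=F.............. | a=[0]
unlink(a): bitmap=............... | 
create(a): bitmap=F.............. | a=[0]
create(b): bitmap=FF............. | a=[0] b=[1]
unlink(b): bitmap=F.............. | a=[0]
append(a, 3): bitmap=FFFF........... | a=[0, 1, 2, 3]
create(d): bitmap=FFFFF.......... | a=[0, 1, 2, 3] d=[4]
append(a, 3): bitmap=FFFFFFFF....... | a=[0, 1, 2, 3, 5, 6, 7] d=[4]
append(a, 3): bitmap=FFFFFFFFFFF.... | a=[0, 1, 2, 3, 5, 6, 7, 8, 9, 10] d=[4]
append(a, 1): bitmap=FFFFFFFFFFFF... | a=[0, 1, 2, 3, 5, 6, 7, 8, 9, 10, 11] d=[4]
unlink(a): bitmap=....F.......... | d=[4]
append(d, 2): bitmap=FF..F.......... | d=[4, 0, 1]

blocks(d) = [4, 0, 1]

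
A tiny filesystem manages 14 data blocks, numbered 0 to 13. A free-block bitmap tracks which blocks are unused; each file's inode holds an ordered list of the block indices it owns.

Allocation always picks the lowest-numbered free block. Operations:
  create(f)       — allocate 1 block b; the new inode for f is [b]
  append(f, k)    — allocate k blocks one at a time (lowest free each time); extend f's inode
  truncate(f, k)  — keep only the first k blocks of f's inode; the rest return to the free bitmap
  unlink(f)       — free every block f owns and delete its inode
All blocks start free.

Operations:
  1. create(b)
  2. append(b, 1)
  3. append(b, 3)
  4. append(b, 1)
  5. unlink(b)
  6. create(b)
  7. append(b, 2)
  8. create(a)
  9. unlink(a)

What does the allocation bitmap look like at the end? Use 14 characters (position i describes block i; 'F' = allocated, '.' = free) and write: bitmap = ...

bitmap = FFF...........

[1] create(b) — b=0 (map F.............)
[2] append(b, 1) — b=0,1 (map FF............)
[3] append(b, 3) — b=0,1,2,3,4 (map FFFFF.........)
[4] append(b, 1) — b=0,1,2,3,4,5 (map FFFFFF........)
[5] unlink(b) —  (map ..............)
[6] create(b) — b=0 (map F.............)
[7] append(b, 2) — b=0,1,2 (map FFF...........)
[8] create(a) — a=3 b=0,1,2 (map FFFF..........)
[9] unlink(a) — b=0,1,2 (map FFF...........)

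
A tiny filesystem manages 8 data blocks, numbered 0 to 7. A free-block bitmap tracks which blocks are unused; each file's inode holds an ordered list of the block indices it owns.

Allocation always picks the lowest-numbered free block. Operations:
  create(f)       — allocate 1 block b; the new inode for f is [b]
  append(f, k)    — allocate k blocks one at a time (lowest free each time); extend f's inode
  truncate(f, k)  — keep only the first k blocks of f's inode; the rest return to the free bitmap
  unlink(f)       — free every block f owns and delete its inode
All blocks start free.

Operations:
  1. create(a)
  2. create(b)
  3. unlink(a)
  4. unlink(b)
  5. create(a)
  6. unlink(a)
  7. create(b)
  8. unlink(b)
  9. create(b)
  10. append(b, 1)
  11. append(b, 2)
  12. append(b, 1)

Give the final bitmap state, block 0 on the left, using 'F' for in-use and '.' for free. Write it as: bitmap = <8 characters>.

bitmap = FFFFF...

  1. create(a)  ⇒  F.......  {a→[0]}
  2. create(b)  ⇒  FF......  {a→[0]; b→[1]}
  3. unlink(a)  ⇒  .F......  {b→[1]}
  4. unlink(b)  ⇒  ........  {}
  5. create(a)  ⇒  F.......  {a→[0]}
  6. unlink(a)  ⇒  ........  {}
  7. create(b)  ⇒  F.......  {b→[0]}
  8. unlink(b)  ⇒  ........  {}
  9. create(b)  ⇒  F.......  {b→[0]}
  10. append(b, 1)  ⇒  FF......  {b→[0, 1]}
  11. append(b, 2)  ⇒  FFFF....  {b→[0, 1, 2, 3]}
  12. append(b, 1)  ⇒  FFFFF...  {b→[0, 1, 2, 3, 4]}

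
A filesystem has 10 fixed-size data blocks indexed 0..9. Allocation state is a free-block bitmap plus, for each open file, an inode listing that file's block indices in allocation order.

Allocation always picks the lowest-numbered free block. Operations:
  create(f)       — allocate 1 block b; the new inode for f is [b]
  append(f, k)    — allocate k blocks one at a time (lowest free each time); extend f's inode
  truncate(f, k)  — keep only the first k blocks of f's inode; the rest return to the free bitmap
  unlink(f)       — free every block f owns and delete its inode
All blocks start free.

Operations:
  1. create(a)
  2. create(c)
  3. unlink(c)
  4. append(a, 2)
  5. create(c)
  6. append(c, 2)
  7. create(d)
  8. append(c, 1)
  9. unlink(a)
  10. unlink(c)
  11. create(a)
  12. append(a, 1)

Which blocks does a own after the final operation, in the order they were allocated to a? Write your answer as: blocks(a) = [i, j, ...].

blocks(a) = [0, 1]

after create(a) → a:[0]  free=[F.........]
after create(c) → a:[0], c:[1]  free=[FF........]
after unlink(c) → a:[0]  free=[F.........]
after append(a, 2) → a:[0, 1, 2]  free=[FFF.......]
after create(c) → a:[0, 1, 2], c:[3]  free=[FFFF......]
after append(c, 2) → a:[0, 1, 2], c:[3, 4, 5]  free=[FFFFFF....]
after create(d) → a:[0, 1, 2], c:[3, 4, 5], d:[6]  free=[FFFFFFF...]
after append(c, 1) → a:[0, 1, 2], c:[3, 4, 5, 7], d:[6]  free=[FFFFFFFF..]
after unlink(a) → c:[3, 4, 5, 7], d:[6]  free=[...FFFFF..]
after unlink(c) → d:[6]  free=[......F...]
after create(a) → a:[0], d:[6]  free=[F.....F...]
after append(a, 1) → a:[0, 1], d:[6]  free=[FF....F...]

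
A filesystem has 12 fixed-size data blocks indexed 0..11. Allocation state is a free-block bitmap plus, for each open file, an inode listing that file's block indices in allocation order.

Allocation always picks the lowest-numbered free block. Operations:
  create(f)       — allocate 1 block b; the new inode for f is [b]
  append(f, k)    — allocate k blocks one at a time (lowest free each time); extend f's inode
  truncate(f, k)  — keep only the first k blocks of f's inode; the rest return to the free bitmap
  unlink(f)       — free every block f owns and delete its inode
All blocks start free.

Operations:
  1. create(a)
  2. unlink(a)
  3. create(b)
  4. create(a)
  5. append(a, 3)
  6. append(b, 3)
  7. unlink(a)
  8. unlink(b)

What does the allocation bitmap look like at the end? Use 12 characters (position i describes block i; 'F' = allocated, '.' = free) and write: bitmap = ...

bitmap = ............

after create(a) → a:[0]  free=[F...........]
after unlink(a) →   free=[............]
after create(b) → b:[0]  free=[F...........]
after create(a) → a:[1], b:[0]  free=[FF..........]
after append(a, 3) → a:[1, 2, 3, 4], b:[0]  free=[FFFFF.......]
after append(b, 3) → a:[1, 2, 3, 4], b:[0, 5, 6, 7]  free=[FFFFFFFF....]
after unlink(a) → b:[0, 5, 6, 7]  free=[F....FFF....]
after unlink(b) →   free=[............]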